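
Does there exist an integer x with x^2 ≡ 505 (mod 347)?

(505/347)
  = (158/347)    [505 ≡ 158 mod 347]
  = -(79/347)    [347 ≡ 3 mod 8 ⇒ (2/347) = -1]
  = (347/79)    [QR: both ≡ 3 mod 4, sign flips]
  = (31/79)    [347 ≡ 31 mod 79]
  = -(79/31)    [QR: both ≡ 3 mod 4, sign flips]
  = -(17/31)    [79 ≡ 17 mod 31]
  = -(31/17)    [QR: 17 ≡ 1 mod 4, sign kept]
  = -(14/17)    [31 ≡ 14 mod 17]
  = -(7/17)    [17 ≡ 1 mod 8 ⇒ (2/17) = +1]
  = -(17/7)    [QR: 17 ≡ 1 mod 4, sign kept]
  = -(3/7)    [17 ≡ 3 mod 7]
  = (7/3)    [QR: both ≡ 3 mod 4, sign flips]
  = (1/3)    [7 ≡ 1 mod 3]
  = 1    [(1/3) = 1]
The Legendre symbol is 1, so x^2 ≡ 505 (mod 347) has solution.

yes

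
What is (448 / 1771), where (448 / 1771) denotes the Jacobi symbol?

(448 / 1771)
  = (7 / 1771)    [1771 ≡ 3 mod 8 ⇒ (2 / 1771)^6 = +1]
  = -(1771 / 7)    [QR: both ≡ 3 mod 4, sign flips]
  = -(0 / 7)    [1771 ≡ 0 mod 7]
  = 0    [numerator 0, gcd > 1]

0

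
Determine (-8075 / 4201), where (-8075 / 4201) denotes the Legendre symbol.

Pull out -1: (-8075 / 4201) = (-1 / 4201)·(8075 / 4201). Since 4201 ≡ 1 (mod 4), (-1 / 4201) = +1. Now have (8075 / 4201).
Reduce the numerator: 8075 ≡ 3874 (mod 4201), so (8075 / 4201) = (3874 / 4201).
Factor out 2: 3874 = 2·1937. Since 4201 ≡ 1 (mod 8), (2 / 4201) = +1. Now have (1937 / 4201).
1937 ≡ 1 (mod 4), so quadratic reciprocity gives (1937 / 4201) = (4201 / 1937). Reduce: 4201 ≡ 327 (mod 1937). Now have (327 / 1937).
1937 ≡ 1 (mod 4), so quadratic reciprocity gives (327 / 1937) = (1937 / 327). Reduce: 1937 ≡ 302 (mod 327). Now have (302 / 327).
Factor out 2: 302 = 2·151. Since 327 ≡ 7 (mod 8), (2 / 327) = +1. Now have (151 / 327).
Both 151 ≡ 3 and 327 ≡ 3 (mod 4), so reciprocity gives (151 / 327) = -(327 / 151). Reduce: 327 ≡ 25 (mod 151). Now have -(25 / 151).
25 ≡ 1 (mod 4), so quadratic reciprocity gives (25 / 151) = (151 / 25). Reduce: 151 ≡ 1 (mod 25). Now have -(1 / 25).
(1 / 25) = 1. Collecting the sign factors: -1.

-1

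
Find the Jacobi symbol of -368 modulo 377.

Reduce the numerator: -368 ≡ 9 (mod 377), so (-368 / 377) = (9 / 377).
9 ≡ 1 (mod 4), so quadratic reciprocity gives (9 / 377) = (377 / 9). Reduce: 377 ≡ 8 (mod 9). Now have (8 / 9).
Factor out 2: 8 = 2^3. Since 9 ≡ 1 (mod 8), (2 / 9) = +1, and (2 / 9)^3 = +1. Now have (1 / 9).
(1 / 9) = 1. Collecting the sign factors: 1.

1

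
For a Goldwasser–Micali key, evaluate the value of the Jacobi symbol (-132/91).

-1

(-132/91)
  = -(132/91)    [91 ≡ 3 mod 4 ⇒ (-1/91) = -1]
  = -(41/91)    [132 ≡ 41 mod 91]
  = -(91/41)    [QR: 41 ≡ 1 mod 4, sign kept]
  = -(9/41)    [91 ≡ 9 mod 41]
  = -(41/9)    [QR: 9 ≡ 1 mod 4, sign kept]
  = -(5/9)    [41 ≡ 5 mod 9]
  = -(9/5)    [QR: 5 ≡ 1 mod 4, sign kept]
  = -(4/5)    [9 ≡ 4 mod 5]
  = -(1/5)    [5 ≡ 5 mod 8 ⇒ (2/5)^2 = +1]
  = -1    [(1/5) = 1]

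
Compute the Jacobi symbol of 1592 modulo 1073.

-1

(1592/1073)
  = (519/1073)    [1592 ≡ 519 mod 1073]
  = (1073/519)    [QR: 1073 ≡ 1 mod 4, sign kept]
  = (35/519)    [1073 ≡ 35 mod 519]
  = -(519/35)    [QR: both ≡ 3 mod 4, sign flips]
  = -(29/35)    [519 ≡ 29 mod 35]
  = -(35/29)    [QR: 29 ≡ 1 mod 4, sign kept]
  = -(6/29)    [35 ≡ 6 mod 29]
  = (3/29)    [29 ≡ 5 mod 8 ⇒ (2/29) = -1]
  = (29/3)    [QR: 29 ≡ 1 mod 4, sign kept]
  = (2/3)    [29 ≡ 2 mod 3]
  = -(1/3)    [3 ≡ 3 mod 8 ⇒ (2/3) = -1]
  = -1    [(1/3) = 1]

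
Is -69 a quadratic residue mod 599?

Pull out -1: (-69/599) = (-1/599)·(69/599). Since 599 ≡ 3 (mod 4), (-1/599) = -1. Now have -(69/599).
69 ≡ 1 (mod 4), so quadratic reciprocity gives (69/599) = (599/69). Reduce: 599 ≡ 47 (mod 69). Now have -(47/69).
69 ≡ 1 (mod 4), so quadratic reciprocity gives (47/69) = (69/47). Reduce: 69 ≡ 22 (mod 47). Now have -(22/47).
Factor out 2: 22 = 2·11. Since 47 ≡ 7 (mod 8), (2/47) = +1. Now have -(11/47).
Both 11 ≡ 3 and 47 ≡ 3 (mod 4), so reciprocity gives (11/47) = -(47/11). Reduce: 47 ≡ 3 (mod 11). Now have (3/11).
Both 3 ≡ 3 and 11 ≡ 3 (mod 4), so reciprocity gives (3/11) = -(11/3). Reduce: 11 ≡ 2 (mod 3). Now have -(2/3).
Factor out 2: 2 = 2. Since 3 ≡ 3 (mod 8), (2/3) = -1. Now have (1/3).
(1/3) = 1. Collecting the sign factors: 1.
The Legendre symbol is 1, so x^2 ≡ -69 (mod 599) has solution.

yes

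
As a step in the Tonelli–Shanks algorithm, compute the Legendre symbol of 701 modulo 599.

Reduce the numerator: 701 ≡ 102 (mod 599), so (701/599) = (102/599).
Factor out 2: 102 = 2·51. Since 599 ≡ 7 (mod 8), (2/599) = +1. Now have (51/599).
Both 51 ≡ 3 and 599 ≡ 3 (mod 4), so reciprocity gives (51/599) = -(599/51). Reduce: 599 ≡ 38 (mod 51). Now have -(38/51).
Factor out 2: 38 = 2·19. Since 51 ≡ 3 (mod 8), (2/51) = -1. Now have (19/51).
Both 19 ≡ 3 and 51 ≡ 3 (mod 4), so reciprocity gives (19/51) = -(51/19). Reduce: 51 ≡ 13 (mod 19). Now have -(13/19).
13 ≡ 1 (mod 4), so quadratic reciprocity gives (13/19) = (19/13). Reduce: 19 ≡ 6 (mod 13). Now have -(6/13).
Factor out 2: 6 = 2·3. Since 13 ≡ 5 (mod 8), (2/13) = -1. Now have (3/13).
13 ≡ 1 (mod 4), so quadratic reciprocity gives (3/13) = (13/3). Reduce: 13 ≡ 1 (mod 3). Now have (1/3).
(1/3) = 1. Collecting the sign factors: 1.

1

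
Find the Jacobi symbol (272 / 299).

-1

(272 / 299)
  = (17 / 299)    [299 ≡ 3 mod 8 ⇒ (2 / 299)^4 = +1]
  = (299 / 17)    [QR: 17 ≡ 1 mod 4, sign kept]
  = (10 / 17)    [299 ≡ 10 mod 17]
  = (5 / 17)    [17 ≡ 1 mod 8 ⇒ (2 / 17) = +1]
  = (17 / 5)    [QR: 5 ≡ 1 mod 4, sign kept]
  = (2 / 5)    [17 ≡ 2 mod 5]
  = -(1 / 5)    [5 ≡ 5 mod 8 ⇒ (2 / 5) = -1]
  = -1    [(1 / 5) = 1]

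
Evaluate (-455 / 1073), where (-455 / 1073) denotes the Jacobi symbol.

Pull out -1: (-455 / 1073) = (-1 / 1073)·(455 / 1073). Since 1073 ≡ 1 (mod 4), (-1 / 1073) = +1. Now have (455 / 1073).
1073 ≡ 1 (mod 4), so quadratic reciprocity gives (455 / 1073) = (1073 / 455). Reduce: 1073 ≡ 163 (mod 455). Now have (163 / 455).
Both 163 ≡ 3 and 455 ≡ 3 (mod 4), so reciprocity gives (163 / 455) = -(455 / 163). Reduce: 455 ≡ 129 (mod 163). Now have -(129 / 163).
129 ≡ 1 (mod 4), so quadratic reciprocity gives (129 / 163) = (163 / 129). Reduce: 163 ≡ 34 (mod 129). Now have -(34 / 129).
Factor out 2: 34 = 2·17. Since 129 ≡ 1 (mod 8), (2 / 129) = +1. Now have -(17 / 129).
17 ≡ 1 (mod 4), so quadratic reciprocity gives (17 / 129) = (129 / 17). Reduce: 129 ≡ 10 (mod 17). Now have -(10 / 17).
Factor out 2: 10 = 2·5. Since 17 ≡ 1 (mod 8), (2 / 17) = +1. Now have -(5 / 17).
5 ≡ 1 (mod 4), so quadratic reciprocity gives (5 / 17) = (17 / 5). Reduce: 17 ≡ 2 (mod 5). Now have -(2 / 5).
Factor out 2: 2 = 2. Since 5 ≡ 5 (mod 8), (2 / 5) = -1. Now have (1 / 5).
(1 / 5) = 1. Collecting the sign factors: 1.

1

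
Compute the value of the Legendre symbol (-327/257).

(-327/257)
  = (187/257)    [-327 ≡ 187 mod 257]
  = (257/187)    [QR: 257 ≡ 1 mod 4, sign kept]
  = (70/187)    [257 ≡ 70 mod 187]
  = -(35/187)    [187 ≡ 3 mod 8 ⇒ (2/187) = -1]
  = (187/35)    [QR: both ≡ 3 mod 4, sign flips]
  = (12/35)    [187 ≡ 12 mod 35]
  = (3/35)    [35 ≡ 3 mod 8 ⇒ (2/35)^2 = +1]
  = -(35/3)    [QR: both ≡ 3 mod 4, sign flips]
  = -(2/3)    [35 ≡ 2 mod 3]
  = (1/3)    [3 ≡ 3 mod 8 ⇒ (2/3) = -1]
  = 1    [(1/3) = 1]

1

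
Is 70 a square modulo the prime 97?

yes

(70/97)
  = (35/97)    [97 ≡ 1 mod 8 ⇒ (2/97) = +1]
  = (97/35)    [QR: 97 ≡ 1 mod 4, sign kept]
  = (27/35)    [97 ≡ 27 mod 35]
  = -(35/27)    [QR: both ≡ 3 mod 4, sign flips]
  = -(8/27)    [35 ≡ 8 mod 27]
  = (1/27)    [27 ≡ 3 mod 8 ⇒ (2/27)^3 = -1]
  = 1    [(1/27) = 1]
The Legendre symbol is 1, so x^2 ≡ 70 (mod 97) has solution.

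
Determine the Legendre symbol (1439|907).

-1

Reduce the numerator: 1439 ≡ 532 (mod 907), so (1439|907) = (532|907).
Factor out 2: 532 = 2^2·133. Since 907 ≡ 3 (mod 8), (2|907) = -1, and (2|907)^2 = +1. Now have (133|907).
133 ≡ 1 (mod 4), so quadratic reciprocity gives (133|907) = (907|133). Reduce: 907 ≡ 109 (mod 133). Now have (109|133).
109 ≡ 1 (mod 4), so quadratic reciprocity gives (109|133) = (133|109). Reduce: 133 ≡ 24 (mod 109). Now have (24|109).
Factor out 2: 24 = 2^3·3. Since 109 ≡ 5 (mod 8), (2|109) = -1, and (2|109)^3 = -1. Now have -(3|109).
109 ≡ 1 (mod 4), so quadratic reciprocity gives (3|109) = (109|3). Reduce: 109 ≡ 1 (mod 3). Now have -(1|3).
(1|3) = 1. Collecting the sign factors: -1.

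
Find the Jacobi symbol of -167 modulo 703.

(-167/703)
  = -(167/703)    [703 ≡ 3 mod 4 ⇒ (-1/703) = -1]
  = (703/167)    [QR: both ≡ 3 mod 4, sign flips]
  = (35/167)    [703 ≡ 35 mod 167]
  = -(167/35)    [QR: both ≡ 3 mod 4, sign flips]
  = -(27/35)    [167 ≡ 27 mod 35]
  = (35/27)    [QR: both ≡ 3 mod 4, sign flips]
  = (8/27)    [35 ≡ 8 mod 27]
  = -(1/27)    [27 ≡ 3 mod 8 ⇒ (2/27)^3 = -1]
  = -1    [(1/27) = 1]

-1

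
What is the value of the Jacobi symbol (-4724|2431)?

Reduce the numerator: -4724 ≡ 138 (mod 2431), so (-4724|2431) = (138|2431).
Factor out 2: 138 = 2·69. Since 2431 ≡ 7 (mod 8), (2|2431) = +1. Now have (69|2431).
69 ≡ 1 (mod 4), so quadratic reciprocity gives (69|2431) = (2431|69). Reduce: 2431 ≡ 16 (mod 69). Now have (16|69).
Factor out 2: 16 = 2^4. Since 69 ≡ 5 (mod 8), (2|69) = -1, and (2|69)^4 = +1. Now have (1|69).
(1|69) = 1. Collecting the sign factors: 1.

1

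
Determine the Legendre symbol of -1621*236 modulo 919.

By multiplicativity, (-1621·236/919) = (-1621/919)·(236/919).
First factor (-1621/919):
Pull out -1: (-1621/919) = (-1/919)·(1621/919). Since 919 ≡ 3 (mod 4), (-1/919) = -1. Now have -(1621/919).
Reduce the numerator: 1621 ≡ 702 (mod 919), so (1621/919) = (702/919).
Factor out 2: 702 = 2·351. Since 919 ≡ 7 (mod 8), (2/919) = +1. Now have -(351/919).
Both 351 ≡ 3 and 919 ≡ 3 (mod 4), so reciprocity gives (351/919) = -(919/351). Reduce: 919 ≡ 217 (mod 351). Now have (217/351).
217 ≡ 1 (mod 4), so quadratic reciprocity gives (217/351) = (351/217). Reduce: 351 ≡ 134 (mod 217). Now have (134/217).
Factor out 2: 134 = 2·67. Since 217 ≡ 1 (mod 8), (2/217) = +1. Now have (67/217).
217 ≡ 1 (mod 4), so quadratic reciprocity gives (67/217) = (217/67). Reduce: 217 ≡ 16 (mod 67). Now have (16/67).
Factor out 2: 16 = 2^4. Since 67 ≡ 3 (mod 8), (2/67) = -1, and (2/67)^4 = +1. Now have (1/67).
(1/67) = 1. Collecting the sign factors: 1.
Second factor (236/919):
Factor out 2: 236 = 2^2·59. Since 919 ≡ 7 (mod 8), (2/919) = +1, and (2/919)^2 = +1. Now have (59/919).
Both 59 ≡ 3 and 919 ≡ 3 (mod 4), so reciprocity gives (59/919) = -(919/59). Reduce: 919 ≡ 34 (mod 59). Now have -(34/59).
Factor out 2: 34 = 2·17. Since 59 ≡ 3 (mod 8), (2/59) = -1. Now have (17/59).
17 ≡ 1 (mod 4), so quadratic reciprocity gives (17/59) = (59/17). Reduce: 59 ≡ 8 (mod 17). Now have (8/17).
Factor out 2: 8 = 2^3. Since 17 ≡ 1 (mod 8), (2/17) = +1, and (2/17)^3 = +1. Now have (1/17).
(1/17) = 1. Collecting the sign factors: 1.
Product: (1)·(1) = 1.

1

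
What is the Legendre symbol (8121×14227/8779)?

1

By multiplicativity, (8121·14227/8779) = (8121/8779)·(14227/8779).
First factor (8121/8779):
(8121/8779)
  = (8779/8121)    [QR: 8121 ≡ 1 mod 4, sign kept]
  = (658/8121)    [8779 ≡ 658 mod 8121]
  = (329/8121)    [8121 ≡ 1 mod 8 ⇒ (2/8121) = +1]
  = (8121/329)    [QR: 329 ≡ 1 mod 4, sign kept]
  = (225/329)    [8121 ≡ 225 mod 329]
  = (329/225)    [QR: 225 ≡ 1 mod 4, sign kept]
  = (104/225)    [329 ≡ 104 mod 225]
  = (13/225)    [225 ≡ 1 mod 8 ⇒ (2/225)^3 = +1]
  = (225/13)    [QR: 13 ≡ 1 mod 4, sign kept]
  = (4/13)    [225 ≡ 4 mod 13]
  = (1/13)    [13 ≡ 5 mod 8 ⇒ (2/13)^2 = +1]
  = 1    [(1/13) = 1]
Second factor (14227/8779):
(14227/8779)
  = (5448/8779)    [14227 ≡ 5448 mod 8779]
  = -(681/8779)    [8779 ≡ 3 mod 8 ⇒ (2/8779)^3 = -1]
  = -(8779/681)    [QR: 681 ≡ 1 mod 4, sign kept]
  = -(607/681)    [8779 ≡ 607 mod 681]
  = -(681/607)    [QR: 681 ≡ 1 mod 4, sign kept]
  = -(74/607)    [681 ≡ 74 mod 607]
  = -(37/607)    [607 ≡ 7 mod 8 ⇒ (2/607) = +1]
  = -(607/37)    [QR: 37 ≡ 1 mod 4, sign kept]
  = -(15/37)    [607 ≡ 15 mod 37]
  = -(37/15)    [QR: 37 ≡ 1 mod 4, sign kept]
  = -(7/15)    [37 ≡ 7 mod 15]
  = (15/7)    [QR: both ≡ 3 mod 4, sign flips]
  = (1/7)    [15 ≡ 1 mod 7]
  = 1    [(1/7) = 1]
Product: (1)·(1) = 1.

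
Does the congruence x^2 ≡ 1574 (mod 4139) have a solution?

Factor out 2: 1574 = 2·787. Since 4139 ≡ 3 (mod 8), (2/4139) = -1. Now have -(787/4139).
Both 787 ≡ 3 and 4139 ≡ 3 (mod 4), so reciprocity gives (787/4139) = -(4139/787). Reduce: 4139 ≡ 204 (mod 787). Now have (204/787).
Factor out 2: 204 = 2^2·51. Since 787 ≡ 3 (mod 8), (2/787) = -1, and (2/787)^2 = +1. Now have (51/787).
Both 51 ≡ 3 and 787 ≡ 3 (mod 4), so reciprocity gives (51/787) = -(787/51). Reduce: 787 ≡ 22 (mod 51). Now have -(22/51).
Factor out 2: 22 = 2·11. Since 51 ≡ 3 (mod 8), (2/51) = -1. Now have (11/51).
Both 11 ≡ 3 and 51 ≡ 3 (mod 4), so reciprocity gives (11/51) = -(51/11). Reduce: 51 ≡ 7 (mod 11). Now have -(7/11).
Both 7 ≡ 3 and 11 ≡ 3 (mod 4), so reciprocity gives (7/11) = -(11/7). Reduce: 11 ≡ 4 (mod 7). Now have (4/7).
Factor out 2: 4 = 2^2. Since 7 ≡ 7 (mod 8), (2/7) = +1, and (2/7)^2 = +1. Now have (1/7).
(1/7) = 1. Collecting the sign factors: 1.
(1574/4139) = 1, and 4139 is prime, so 1574 is a quadratic residue mod 4139.

yes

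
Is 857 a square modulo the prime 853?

(857|853)
  = (4|853)    [857 ≡ 4 mod 853]
  = (1|853)    [853 ≡ 5 mod 8 ⇒ (2|853)^2 = +1]
  = 1    [(1|853) = 1]
The Legendre symbol is 1, so x^2 ≡ 857 (mod 853) has solution.

yes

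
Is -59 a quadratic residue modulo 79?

yes

(-59/79)
  = (20/79)    [-59 ≡ 20 mod 79]
  = (5/79)    [79 ≡ 7 mod 8 ⇒ (2/79)^2 = +1]
  = (79/5)    [QR: 5 ≡ 1 mod 4, sign kept]
  = (4/5)    [79 ≡ 4 mod 5]
  = (1/5)    [5 ≡ 5 mod 8 ⇒ (2/5)^2 = +1]
  = 1    [(1/5) = 1]
The Legendre symbol is 1, so x^2 ≡ -59 (mod 79) has solution.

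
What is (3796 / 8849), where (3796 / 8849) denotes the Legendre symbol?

(3796 / 8849)
  = (949 / 8849)    [8849 ≡ 1 mod 8 ⇒ (2 / 8849)^2 = +1]
  = (8849 / 949)    [QR: 949 ≡ 1 mod 4, sign kept]
  = (308 / 949)    [8849 ≡ 308 mod 949]
  = (77 / 949)    [949 ≡ 5 mod 8 ⇒ (2 / 949)^2 = +1]
  = (949 / 77)    [QR: 77 ≡ 1 mod 4, sign kept]
  = (25 / 77)    [949 ≡ 25 mod 77]
  = (77 / 25)    [QR: 25 ≡ 1 mod 4, sign kept]
  = (2 / 25)    [77 ≡ 2 mod 25]
  = (1 / 25)    [25 ≡ 1 mod 8 ⇒ (2 / 25) = +1]
  = 1    [(1 / 25) = 1]

1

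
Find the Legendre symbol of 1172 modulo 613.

Reduce the numerator: 1172 ≡ 559 (mod 613), so (1172|613) = (559|613).
613 ≡ 1 (mod 4), so quadratic reciprocity gives (559|613) = (613|559). Reduce: 613 ≡ 54 (mod 559). Now have (54|559).
Factor out 2: 54 = 2·27. Since 559 ≡ 7 (mod 8), (2|559) = +1. Now have (27|559).
Both 27 ≡ 3 and 559 ≡ 3 (mod 4), so reciprocity gives (27|559) = -(559|27). Reduce: 559 ≡ 19 (mod 27). Now have -(19|27).
Both 19 ≡ 3 and 27 ≡ 3 (mod 4), so reciprocity gives (19|27) = -(27|19). Reduce: 27 ≡ 8 (mod 19). Now have (8|19).
Factor out 2: 8 = 2^3. Since 19 ≡ 3 (mod 8), (2|19) = -1, and (2|19)^3 = -1. Now have -(1|19).
(1|19) = 1. Collecting the sign factors: -1.

-1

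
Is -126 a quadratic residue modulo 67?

no

(-126|67)
  = -(126|67)    [67 ≡ 3 mod 4 ⇒ (-1|67) = -1]
  = -(59|67)    [126 ≡ 59 mod 67]
  = (67|59)    [QR: both ≡ 3 mod 4, sign flips]
  = (8|59)    [67 ≡ 8 mod 59]
  = -(1|59)    [59 ≡ 3 mod 8 ⇒ (2|59)^3 = -1]
  = -1    [(1|59) = 1]
(-126|67) = -1, and 67 is prime, so -126 is not a quadratic residue mod 67.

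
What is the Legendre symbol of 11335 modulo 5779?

Reduce the numerator: 11335 ≡ 5556 (mod 5779), so (11335/5779) = (5556/5779).
Factor out 2: 5556 = 2^2·1389. Since 5779 ≡ 3 (mod 8), (2/5779) = -1, and (2/5779)^2 = +1. Now have (1389/5779).
1389 ≡ 1 (mod 4), so quadratic reciprocity gives (1389/5779) = (5779/1389). Reduce: 5779 ≡ 223 (mod 1389). Now have (223/1389).
1389 ≡ 1 (mod 4), so quadratic reciprocity gives (223/1389) = (1389/223). Reduce: 1389 ≡ 51 (mod 223). Now have (51/223).
Both 51 ≡ 3 and 223 ≡ 3 (mod 4), so reciprocity gives (51/223) = -(223/51). Reduce: 223 ≡ 19 (mod 51). Now have -(19/51).
Both 19 ≡ 3 and 51 ≡ 3 (mod 4), so reciprocity gives (19/51) = -(51/19). Reduce: 51 ≡ 13 (mod 19). Now have (13/19).
13 ≡ 1 (mod 4), so quadratic reciprocity gives (13/19) = (19/13). Reduce: 19 ≡ 6 (mod 13). Now have (6/13).
Factor out 2: 6 = 2·3. Since 13 ≡ 5 (mod 8), (2/13) = -1. Now have -(3/13).
13 ≡ 1 (mod 4), so quadratic reciprocity gives (3/13) = (13/3). Reduce: 13 ≡ 1 (mod 3). Now have -(1/3).
(1/3) = 1. Collecting the sign factors: -1.

-1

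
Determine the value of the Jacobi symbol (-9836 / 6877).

Reduce the numerator: -9836 ≡ 3918 (mod 6877), so (-9836 / 6877) = (3918 / 6877).
Factor out 2: 3918 = 2·1959. Since 6877 ≡ 5 (mod 8), (2 / 6877) = -1. Now have -(1959 / 6877).
6877 ≡ 1 (mod 4), so quadratic reciprocity gives (1959 / 6877) = (6877 / 1959). Reduce: 6877 ≡ 1000 (mod 1959). Now have -(1000 / 1959).
Factor out 2: 1000 = 2^3·125. Since 1959 ≡ 7 (mod 8), (2 / 1959) = +1, and (2 / 1959)^3 = +1. Now have -(125 / 1959).
125 ≡ 1 (mod 4), so quadratic reciprocity gives (125 / 1959) = (1959 / 125). Reduce: 1959 ≡ 84 (mod 125). Now have -(84 / 125).
Factor out 2: 84 = 2^2·21. Since 125 ≡ 5 (mod 8), (2 / 125) = -1, and (2 / 125)^2 = +1. Now have -(21 / 125).
21 ≡ 1 (mod 4), so quadratic reciprocity gives (21 / 125) = (125 / 21). Reduce: 125 ≡ 20 (mod 21). Now have -(20 / 21).
Factor out 2: 20 = 2^2·5. Since 21 ≡ 5 (mod 8), (2 / 21) = -1, and (2 / 21)^2 = +1. Now have -(5 / 21).
5 ≡ 1 (mod 4), so quadratic reciprocity gives (5 / 21) = (21 / 5). Reduce: 21 ≡ 1 (mod 5). Now have -(1 / 5).
(1 / 5) = 1. Collecting the sign factors: -1.

-1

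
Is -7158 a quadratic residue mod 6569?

no

Reduce the numerator: -7158 ≡ 5980 (mod 6569), so (-7158/6569) = (5980/6569).
Factor out 2: 5980 = 2^2·1495. Since 6569 ≡ 1 (mod 8), (2/6569) = +1, and (2/6569)^2 = +1. Now have (1495/6569).
6569 ≡ 1 (mod 4), so quadratic reciprocity gives (1495/6569) = (6569/1495). Reduce: 6569 ≡ 589 (mod 1495). Now have (589/1495).
589 ≡ 1 (mod 4), so quadratic reciprocity gives (589/1495) = (1495/589). Reduce: 1495 ≡ 317 (mod 589). Now have (317/589).
317 ≡ 1 (mod 4), so quadratic reciprocity gives (317/589) = (589/317). Reduce: 589 ≡ 272 (mod 317). Now have (272/317).
Factor out 2: 272 = 2^4·17. Since 317 ≡ 5 (mod 8), (2/317) = -1, and (2/317)^4 = +1. Now have (17/317).
17 ≡ 1 (mod 4), so quadratic reciprocity gives (17/317) = (317/17). Reduce: 317 ≡ 11 (mod 17). Now have (11/17).
17 ≡ 1 (mod 4), so quadratic reciprocity gives (11/17) = (17/11). Reduce: 17 ≡ 6 (mod 11). Now have (6/11).
Factor out 2: 6 = 2·3. Since 11 ≡ 3 (mod 8), (2/11) = -1. Now have -(3/11).
Both 3 ≡ 3 and 11 ≡ 3 (mod 4), so reciprocity gives (3/11) = -(11/3). Reduce: 11 ≡ 2 (mod 3). Now have (2/3).
Factor out 2: 2 = 2. Since 3 ≡ 3 (mod 8), (2/3) = -1. Now have -(1/3).
(1/3) = 1. Collecting the sign factors: -1.
(-7158/6569) = -1, and 6569 is prime, so -7158 is not a quadratic residue mod 6569.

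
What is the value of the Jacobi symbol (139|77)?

1

Reduce the numerator: 139 ≡ 62 (mod 77), so (139|77) = (62|77).
Factor out 2: 62 = 2·31. Since 77 ≡ 5 (mod 8), (2|77) = -1. Now have -(31|77).
77 ≡ 1 (mod 4), so quadratic reciprocity gives (31|77) = (77|31). Reduce: 77 ≡ 15 (mod 31). Now have -(15|31).
Both 15 ≡ 3 and 31 ≡ 3 (mod 4), so reciprocity gives (15|31) = -(31|15). Reduce: 31 ≡ 1 (mod 15). Now have (1|15).
(1|15) = 1. Collecting the sign factors: 1.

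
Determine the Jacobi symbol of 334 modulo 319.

(334/319)
  = (15/319)    [334 ≡ 15 mod 319]
  = -(319/15)    [QR: both ≡ 3 mod 4, sign flips]
  = -(4/15)    [319 ≡ 4 mod 15]
  = -(1/15)    [15 ≡ 7 mod 8 ⇒ (2/15)^2 = +1]
  = -1    [(1/15) = 1]

-1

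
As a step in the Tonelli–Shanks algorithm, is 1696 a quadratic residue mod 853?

yes

(1696/853)
  = (843/853)    [1696 ≡ 843 mod 853]
  = (853/843)    [QR: 853 ≡ 1 mod 4, sign kept]
  = (10/843)    [853 ≡ 10 mod 843]
  = -(5/843)    [843 ≡ 3 mod 8 ⇒ (2/843) = -1]
  = -(843/5)    [QR: 5 ≡ 1 mod 4, sign kept]
  = -(3/5)    [843 ≡ 3 mod 5]
  = -(5/3)    [QR: 5 ≡ 1 mod 4, sign kept]
  = -(2/3)    [5 ≡ 2 mod 3]
  = (1/3)    [3 ≡ 3 mod 8 ⇒ (2/3) = -1]
  = 1    [(1/3) = 1]
The Legendre symbol is 1, so x^2 ≡ 1696 (mod 853) has solution.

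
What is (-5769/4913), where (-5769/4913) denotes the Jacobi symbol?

-1

(-5769/4913)
  = (5769/4913)    [4913 ≡ 1 mod 4 ⇒ (-1/4913) = +1]
  = (856/4913)    [5769 ≡ 856 mod 4913]
  = (107/4913)    [4913 ≡ 1 mod 8 ⇒ (2/4913)^3 = +1]
  = (4913/107)    [QR: 4913 ≡ 1 mod 4, sign kept]
  = (98/107)    [4913 ≡ 98 mod 107]
  = -(49/107)    [107 ≡ 3 mod 8 ⇒ (2/107) = -1]
  = -(107/49)    [QR: 49 ≡ 1 mod 4, sign kept]
  = -(9/49)    [107 ≡ 9 mod 49]
  = -(49/9)    [QR: 9 ≡ 1 mod 4, sign kept]
  = -(4/9)    [49 ≡ 4 mod 9]
  = -(1/9)    [9 ≡ 1 mod 8 ⇒ (2/9)^2 = +1]
  = -1    [(1/9) = 1]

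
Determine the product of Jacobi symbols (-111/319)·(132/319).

0

By multiplicativity, (-111·132/319) = (-111/319)·(132/319).
First factor (-111/319):
(-111/319)
  = (208/319)    [-111 ≡ 208 mod 319]
  = (13/319)    [319 ≡ 7 mod 8 ⇒ (2/319)^4 = +1]
  = (319/13)    [QR: 13 ≡ 1 mod 4, sign kept]
  = (7/13)    [319 ≡ 7 mod 13]
  = (13/7)    [QR: 13 ≡ 1 mod 4, sign kept]
  = (6/7)    [13 ≡ 6 mod 7]
  = (3/7)    [7 ≡ 7 mod 8 ⇒ (2/7) = +1]
  = -(7/3)    [QR: both ≡ 3 mod 4, sign flips]
  = -(1/3)    [7 ≡ 1 mod 3]
  = -1    [(1/3) = 1]
Second factor (132/319):
(132/319)
  = (33/319)    [319 ≡ 7 mod 8 ⇒ (2/319)^2 = +1]
  = (319/33)    [QR: 33 ≡ 1 mod 4, sign kept]
  = (22/33)    [319 ≡ 22 mod 33]
  = (11/33)    [33 ≡ 1 mod 8 ⇒ (2/33) = +1]
  = (33/11)    [QR: 33 ≡ 1 mod 4, sign kept]
  = (0/11)    [33 ≡ 0 mod 11]
  = 0    [numerator 0, gcd > 1]
Product: (-1)·(0) = 0.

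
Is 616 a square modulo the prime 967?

no

(616/967)
  = (77/967)    [967 ≡ 7 mod 8 ⇒ (2/967)^3 = +1]
  = (967/77)    [QR: 77 ≡ 1 mod 4, sign kept]
  = (43/77)    [967 ≡ 43 mod 77]
  = (77/43)    [QR: 77 ≡ 1 mod 4, sign kept]
  = (34/43)    [77 ≡ 34 mod 43]
  = -(17/43)    [43 ≡ 3 mod 8 ⇒ (2/43) = -1]
  = -(43/17)    [QR: 17 ≡ 1 mod 4, sign kept]
  = -(9/17)    [43 ≡ 9 mod 17]
  = -(17/9)    [QR: 9 ≡ 1 mod 4, sign kept]
  = -(8/9)    [17 ≡ 8 mod 9]
  = -(1/9)    [9 ≡ 1 mod 8 ⇒ (2/9)^3 = +1]
  = -1    [(1/9) = 1]
(616/967) = -1, and 967 is prime, so 616 is not a quadratic residue mod 967.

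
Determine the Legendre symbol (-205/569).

1

Reduce the numerator: -205 ≡ 364 (mod 569), so (-205/569) = (364/569).
Factor out 2: 364 = 2^2·91. Since 569 ≡ 1 (mod 8), (2/569) = +1, and (2/569)^2 = +1. Now have (91/569).
569 ≡ 1 (mod 4), so quadratic reciprocity gives (91/569) = (569/91). Reduce: 569 ≡ 23 (mod 91). Now have (23/91).
Both 23 ≡ 3 and 91 ≡ 3 (mod 4), so reciprocity gives (23/91) = -(91/23). Reduce: 91 ≡ 22 (mod 23). Now have -(22/23).
Factor out 2: 22 = 2·11. Since 23 ≡ 7 (mod 8), (2/23) = +1. Now have -(11/23).
Both 11 ≡ 3 and 23 ≡ 3 (mod 4), so reciprocity gives (11/23) = -(23/11). Reduce: 23 ≡ 1 (mod 11). Now have (1/11).
(1/11) = 1. Collecting the sign factors: 1.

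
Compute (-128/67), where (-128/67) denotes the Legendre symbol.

(-128/67)
  = (6/67)    [-128 ≡ 6 mod 67]
  = -(3/67)    [67 ≡ 3 mod 8 ⇒ (2/67) = -1]
  = (67/3)    [QR: both ≡ 3 mod 4, sign flips]
  = (1/3)    [67 ≡ 1 mod 3]
  = 1    [(1/3) = 1]

1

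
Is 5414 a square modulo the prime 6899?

Factor out 2: 5414 = 2·2707. Since 6899 ≡ 3 (mod 8), (2|6899) = -1. Now have -(2707|6899).
Both 2707 ≡ 3 and 6899 ≡ 3 (mod 4), so reciprocity gives (2707|6899) = -(6899|2707). Reduce: 6899 ≡ 1485 (mod 2707). Now have (1485|2707).
1485 ≡ 1 (mod 4), so quadratic reciprocity gives (1485|2707) = (2707|1485). Reduce: 2707 ≡ 1222 (mod 1485). Now have (1222|1485).
Factor out 2: 1222 = 2·611. Since 1485 ≡ 5 (mod 8), (2|1485) = -1. Now have -(611|1485).
1485 ≡ 1 (mod 4), so quadratic reciprocity gives (611|1485) = (1485|611). Reduce: 1485 ≡ 263 (mod 611). Now have -(263|611).
Both 263 ≡ 3 and 611 ≡ 3 (mod 4), so reciprocity gives (263|611) = -(611|263). Reduce: 611 ≡ 85 (mod 263). Now have (85|263).
85 ≡ 1 (mod 4), so quadratic reciprocity gives (85|263) = (263|85). Reduce: 263 ≡ 8 (mod 85). Now have (8|85).
Factor out 2: 8 = 2^3. Since 85 ≡ 5 (mod 8), (2|85) = -1, and (2|85)^3 = -1. Now have -(1|85).
(1|85) = 1. Collecting the sign factors: -1.
(5414|6899) = -1, and 6899 is prime, so 5414 is not a quadratic residue mod 6899.

no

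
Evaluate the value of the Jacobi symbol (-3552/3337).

Pull out -1: (-3552/3337) = (-1/3337)·(3552/3337). Since 3337 ≡ 1 (mod 4), (-1/3337) = +1. Now have (3552/3337).
Reduce the numerator: 3552 ≡ 215 (mod 3337), so (3552/3337) = (215/3337).
3337 ≡ 1 (mod 4), so quadratic reciprocity gives (215/3337) = (3337/215). Reduce: 3337 ≡ 112 (mod 215). Now have (112/215).
Factor out 2: 112 = 2^4·7. Since 215 ≡ 7 (mod 8), (2/215) = +1, and (2/215)^4 = +1. Now have (7/215).
Both 7 ≡ 3 and 215 ≡ 3 (mod 4), so reciprocity gives (7/215) = -(215/7). Reduce: 215 ≡ 5 (mod 7). Now have -(5/7).
5 ≡ 1 (mod 4), so quadratic reciprocity gives (5/7) = (7/5). Reduce: 7 ≡ 2 (mod 5). Now have -(2/5).
Factor out 2: 2 = 2. Since 5 ≡ 5 (mod 8), (2/5) = -1. Now have (1/5).
(1/5) = 1. Collecting the sign factors: 1.

1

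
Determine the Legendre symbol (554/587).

(554/587)
  = -(277/587)    [587 ≡ 3 mod 8 ⇒ (2/587) = -1]
  = -(587/277)    [QR: 277 ≡ 1 mod 4, sign kept]
  = -(33/277)    [587 ≡ 33 mod 277]
  = -(277/33)    [QR: 33 ≡ 1 mod 4, sign kept]
  = -(13/33)    [277 ≡ 13 mod 33]
  = -(33/13)    [QR: 13 ≡ 1 mod 4, sign kept]
  = -(7/13)    [33 ≡ 7 mod 13]
  = -(13/7)    [QR: 13 ≡ 1 mod 4, sign kept]
  = -(6/7)    [13 ≡ 6 mod 7]
  = -(3/7)    [7 ≡ 7 mod 8 ⇒ (2/7) = +1]
  = (7/3)    [QR: both ≡ 3 mod 4, sign flips]
  = (1/3)    [7 ≡ 1 mod 3]
  = 1    [(1/3) = 1]

1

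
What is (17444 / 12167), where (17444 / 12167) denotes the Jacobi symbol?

Reduce the numerator: 17444 ≡ 5277 (mod 12167), so (17444 / 12167) = (5277 / 12167).
5277 ≡ 1 (mod 4), so quadratic reciprocity gives (5277 / 12167) = (12167 / 5277). Reduce: 12167 ≡ 1613 (mod 5277). Now have (1613 / 5277).
1613 ≡ 1 (mod 4), so quadratic reciprocity gives (1613 / 5277) = (5277 / 1613). Reduce: 5277 ≡ 438 (mod 1613). Now have (438 / 1613).
Factor out 2: 438 = 2·219. Since 1613 ≡ 5 (mod 8), (2 / 1613) = -1. Now have -(219 / 1613).
1613 ≡ 1 (mod 4), so quadratic reciprocity gives (219 / 1613) = (1613 / 219). Reduce: 1613 ≡ 80 (mod 219). Now have -(80 / 219).
Factor out 2: 80 = 2^4·5. Since 219 ≡ 3 (mod 8), (2 / 219) = -1, and (2 / 219)^4 = +1. Now have -(5 / 219).
5 ≡ 1 (mod 4), so quadratic reciprocity gives (5 / 219) = (219 / 5). Reduce: 219 ≡ 4 (mod 5). Now have -(4 / 5).
Factor out 2: 4 = 2^2. Since 5 ≡ 5 (mod 8), (2 / 5) = -1, and (2 / 5)^2 = +1. Now have -(1 / 5).
(1 / 5) = 1. Collecting the sign factors: -1.

-1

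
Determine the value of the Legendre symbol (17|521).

(17|521)
  = (521|17)    [QR: 17 ≡ 1 mod 4, sign kept]
  = (11|17)    [521 ≡ 11 mod 17]
  = (17|11)    [QR: 17 ≡ 1 mod 4, sign kept]
  = (6|11)    [17 ≡ 6 mod 11]
  = -(3|11)    [11 ≡ 3 mod 8 ⇒ (2|11) = -1]
  = (11|3)    [QR: both ≡ 3 mod 4, sign flips]
  = (2|3)    [11 ≡ 2 mod 3]
  = -(1|3)    [3 ≡ 3 mod 8 ⇒ (2|3) = -1]
  = -1    [(1|3) = 1]

-1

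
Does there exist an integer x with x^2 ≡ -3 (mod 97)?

(-3|97)
  = (3|97)    [97 ≡ 1 mod 4 ⇒ (-1|97) = +1]
  = (97|3)    [QR: 97 ≡ 1 mod 4, sign kept]
  = (1|3)    [97 ≡ 1 mod 3]
  = 1    [(1|3) = 1]
The Legendre symbol is 1, so x^2 ≡ -3 (mod 97) has solution.

yes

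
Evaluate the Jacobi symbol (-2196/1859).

1

Pull out -1: (-2196/1859) = (-1/1859)·(2196/1859). Since 1859 ≡ 3 (mod 4), (-1/1859) = -1. Now have -(2196/1859).
Reduce the numerator: 2196 ≡ 337 (mod 1859), so (2196/1859) = (337/1859).
337 ≡ 1 (mod 4), so quadratic reciprocity gives (337/1859) = (1859/337). Reduce: 1859 ≡ 174 (mod 337). Now have -(174/337).
Factor out 2: 174 = 2·87. Since 337 ≡ 1 (mod 8), (2/337) = +1. Now have -(87/337).
337 ≡ 1 (mod 4), so quadratic reciprocity gives (87/337) = (337/87). Reduce: 337 ≡ 76 (mod 87). Now have -(76/87).
Factor out 2: 76 = 2^2·19. Since 87 ≡ 7 (mod 8), (2/87) = +1, and (2/87)^2 = +1. Now have -(19/87).
Both 19 ≡ 3 and 87 ≡ 3 (mod 4), so reciprocity gives (19/87) = -(87/19). Reduce: 87 ≡ 11 (mod 19). Now have (11/19).
Both 11 ≡ 3 and 19 ≡ 3 (mod 4), so reciprocity gives (11/19) = -(19/11). Reduce: 19 ≡ 8 (mod 11). Now have -(8/11).
Factor out 2: 8 = 2^3. Since 11 ≡ 3 (mod 8), (2/11) = -1, and (2/11)^3 = -1. Now have (1/11).
(1/11) = 1. Collecting the sign factors: 1.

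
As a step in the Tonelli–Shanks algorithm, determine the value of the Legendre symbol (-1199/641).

(-1199/641)
  = (83/641)    [-1199 ≡ 83 mod 641]
  = (641/83)    [QR: 641 ≡ 1 mod 4, sign kept]
  = (60/83)    [641 ≡ 60 mod 83]
  = (15/83)    [83 ≡ 3 mod 8 ⇒ (2/83)^2 = +1]
  = -(83/15)    [QR: both ≡ 3 mod 4, sign flips]
  = -(8/15)    [83 ≡ 8 mod 15]
  = -(1/15)    [15 ≡ 7 mod 8 ⇒ (2/15)^3 = +1]
  = -1    [(1/15) = 1]

-1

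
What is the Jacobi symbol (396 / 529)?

Factor out 2: 396 = 2^2·99. Since 529 ≡ 1 (mod 8), (2 / 529) = +1, and (2 / 529)^2 = +1. Now have (99 / 529).
529 ≡ 1 (mod 4), so quadratic reciprocity gives (99 / 529) = (529 / 99). Reduce: 529 ≡ 34 (mod 99). Now have (34 / 99).
Factor out 2: 34 = 2·17. Since 99 ≡ 3 (mod 8), (2 / 99) = -1. Now have -(17 / 99).
17 ≡ 1 (mod 4), so quadratic reciprocity gives (17 / 99) = (99 / 17). Reduce: 99 ≡ 14 (mod 17). Now have -(14 / 17).
Factor out 2: 14 = 2·7. Since 17 ≡ 1 (mod 8), (2 / 17) = +1. Now have -(7 / 17).
17 ≡ 1 (mod 4), so quadratic reciprocity gives (7 / 17) = (17 / 7). Reduce: 17 ≡ 3 (mod 7). Now have -(3 / 7).
Both 3 ≡ 3 and 7 ≡ 3 (mod 4), so reciprocity gives (3 / 7) = -(7 / 3). Reduce: 7 ≡ 1 (mod 3). Now have (1 / 3).
(1 / 3) = 1. Collecting the sign factors: 1.

1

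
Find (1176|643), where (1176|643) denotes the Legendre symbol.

1

Reduce the numerator: 1176 ≡ 533 (mod 643), so (1176|643) = (533|643).
533 ≡ 1 (mod 4), so quadratic reciprocity gives (533|643) = (643|533). Reduce: 643 ≡ 110 (mod 533). Now have (110|533).
Factor out 2: 110 = 2·55. Since 533 ≡ 5 (mod 8), (2|533) = -1. Now have -(55|533).
533 ≡ 1 (mod 4), so quadratic reciprocity gives (55|533) = (533|55). Reduce: 533 ≡ 38 (mod 55). Now have -(38|55).
Factor out 2: 38 = 2·19. Since 55 ≡ 7 (mod 8), (2|55) = +1. Now have -(19|55).
Both 19 ≡ 3 and 55 ≡ 3 (mod 4), so reciprocity gives (19|55) = -(55|19). Reduce: 55 ≡ 17 (mod 19). Now have (17|19).
17 ≡ 1 (mod 4), so quadratic reciprocity gives (17|19) = (19|17). Reduce: 19 ≡ 2 (mod 17). Now have (2|17).
Factor out 2: 2 = 2. Since 17 ≡ 1 (mod 8), (2|17) = +1. Now have (1|17).
(1|17) = 1. Collecting the sign factors: 1.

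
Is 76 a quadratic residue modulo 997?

yes

(76/997)
  = (19/997)    [997 ≡ 5 mod 8 ⇒ (2/997)^2 = +1]
  = (997/19)    [QR: 997 ≡ 1 mod 4, sign kept]
  = (9/19)    [997 ≡ 9 mod 19]
  = (19/9)    [QR: 9 ≡ 1 mod 4, sign kept]
  = (1/9)    [19 ≡ 1 mod 9]
  = 1    [(1/9) = 1]
The Legendre symbol is 1, so x^2 ≡ 76 (mod 997) has solution.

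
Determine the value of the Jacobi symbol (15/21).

0

(15/21)
  = (21/15)    [QR: 21 ≡ 1 mod 4, sign kept]
  = (6/15)    [21 ≡ 6 mod 15]
  = (3/15)    [15 ≡ 7 mod 8 ⇒ (2/15) = +1]
  = -(15/3)    [QR: both ≡ 3 mod 4, sign flips]
  = -(0/3)    [15 ≡ 0 mod 3]
  = 0    [numerator 0, gcd > 1]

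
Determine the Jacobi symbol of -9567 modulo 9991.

Reduce the numerator: -9567 ≡ 424 (mod 9991), so (-9567 / 9991) = (424 / 9991).
Factor out 2: 424 = 2^3·53. Since 9991 ≡ 7 (mod 8), (2 / 9991) = +1, and (2 / 9991)^3 = +1. Now have (53 / 9991).
53 ≡ 1 (mod 4), so quadratic reciprocity gives (53 / 9991) = (9991 / 53). Reduce: 9991 ≡ 27 (mod 53). Now have (27 / 53).
53 ≡ 1 (mod 4), so quadratic reciprocity gives (27 / 53) = (53 / 27). Reduce: 53 ≡ 26 (mod 27). Now have (26 / 27).
Factor out 2: 26 = 2·13. Since 27 ≡ 3 (mod 8), (2 / 27) = -1. Now have -(13 / 27).
13 ≡ 1 (mod 4), so quadratic reciprocity gives (13 / 27) = (27 / 13). Reduce: 27 ≡ 1 (mod 13). Now have -(1 / 13).
(1 / 13) = 1. Collecting the sign factors: -1.

-1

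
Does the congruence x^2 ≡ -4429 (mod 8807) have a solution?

(-4429|8807)
  = (4378|8807)    [-4429 ≡ 4378 mod 8807]
  = (2189|8807)    [8807 ≡ 7 mod 8 ⇒ (2|8807) = +1]
  = (8807|2189)    [QR: 2189 ≡ 1 mod 4, sign kept]
  = (51|2189)    [8807 ≡ 51 mod 2189]
  = (2189|51)    [QR: 2189 ≡ 1 mod 4, sign kept]
  = (47|51)    [2189 ≡ 47 mod 51]
  = -(51|47)    [QR: both ≡ 3 mod 4, sign flips]
  = -(4|47)    [51 ≡ 4 mod 47]
  = -(1|47)    [47 ≡ 7 mod 8 ⇒ (2|47)^2 = +1]
  = -1    [(1|47) = 1]
The Legendre symbol is -1, so x^2 ≡ -4429 (mod 8807) has no solution.

no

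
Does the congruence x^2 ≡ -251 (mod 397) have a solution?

(-251/397)
  = (251/397)    [397 ≡ 1 mod 4 ⇒ (-1/397) = +1]
  = (397/251)    [QR: 397 ≡ 1 mod 4, sign kept]
  = (146/251)    [397 ≡ 146 mod 251]
  = -(73/251)    [251 ≡ 3 mod 8 ⇒ (2/251) = -1]
  = -(251/73)    [QR: 73 ≡ 1 mod 4, sign kept]
  = -(32/73)    [251 ≡ 32 mod 73]
  = -(1/73)    [73 ≡ 1 mod 8 ⇒ (2/73)^5 = +1]
  = -1    [(1/73) = 1]
The Legendre symbol is -1, so x^2 ≡ -251 (mod 397) has no solution.

no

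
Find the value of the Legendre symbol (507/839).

1

(507/839)
  = -(839/507)    [QR: both ≡ 3 mod 4, sign flips]
  = -(332/507)    [839 ≡ 332 mod 507]
  = -(83/507)    [507 ≡ 3 mod 8 ⇒ (2/507)^2 = +1]
  = (507/83)    [QR: both ≡ 3 mod 4, sign flips]
  = (9/83)    [507 ≡ 9 mod 83]
  = (83/9)    [QR: 9 ≡ 1 mod 4, sign kept]
  = (2/9)    [83 ≡ 2 mod 9]
  = (1/9)    [9 ≡ 1 mod 8 ⇒ (2/9) = +1]
  = 1    [(1/9) = 1]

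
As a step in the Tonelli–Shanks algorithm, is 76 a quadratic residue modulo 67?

Reduce the numerator: 76 ≡ 9 (mod 67), so (76/67) = (9/67).
9 ≡ 1 (mod 4), so quadratic reciprocity gives (9/67) = (67/9). Reduce: 67 ≡ 4 (mod 9). Now have (4/9).
Factor out 2: 4 = 2^2. Since 9 ≡ 1 (mod 8), (2/9) = +1, and (2/9)^2 = +1. Now have (1/9).
(1/9) = 1. Collecting the sign factors: 1.
The Legendre symbol is 1, so x^2 ≡ 76 (mod 67) has solution.

yes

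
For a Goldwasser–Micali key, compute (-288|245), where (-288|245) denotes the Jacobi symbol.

-1

Pull out -1: (-288|245) = (-1|245)·(288|245). Since 245 ≡ 1 (mod 4), (-1|245) = +1. Now have (288|245).
Reduce the numerator: 288 ≡ 43 (mod 245), so (288|245) = (43|245).
245 ≡ 1 (mod 4), so quadratic reciprocity gives (43|245) = (245|43). Reduce: 245 ≡ 30 (mod 43). Now have (30|43).
Factor out 2: 30 = 2·15. Since 43 ≡ 3 (mod 8), (2|43) = -1. Now have -(15|43).
Both 15 ≡ 3 and 43 ≡ 3 (mod 4), so reciprocity gives (15|43) = -(43|15). Reduce: 43 ≡ 13 (mod 15). Now have (13|15).
13 ≡ 1 (mod 4), so quadratic reciprocity gives (13|15) = (15|13). Reduce: 15 ≡ 2 (mod 13). Now have (2|13).
Factor out 2: 2 = 2. Since 13 ≡ 5 (mod 8), (2|13) = -1. Now have -(1|13).
(1|13) = 1. Collecting the sign factors: -1.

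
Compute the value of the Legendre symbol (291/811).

-1

Both 291 ≡ 3 and 811 ≡ 3 (mod 4), so reciprocity gives (291/811) = -(811/291). Reduce: 811 ≡ 229 (mod 291). Now have -(229/291).
229 ≡ 1 (mod 4), so quadratic reciprocity gives (229/291) = (291/229). Reduce: 291 ≡ 62 (mod 229). Now have -(62/229).
Factor out 2: 62 = 2·31. Since 229 ≡ 5 (mod 8), (2/229) = -1. Now have (31/229).
229 ≡ 1 (mod 4), so quadratic reciprocity gives (31/229) = (229/31). Reduce: 229 ≡ 12 (mod 31). Now have (12/31).
Factor out 2: 12 = 2^2·3. Since 31 ≡ 7 (mod 8), (2/31) = +1, and (2/31)^2 = +1. Now have (3/31).
Both 3 ≡ 3 and 31 ≡ 3 (mod 4), so reciprocity gives (3/31) = -(31/3). Reduce: 31 ≡ 1 (mod 3). Now have -(1/3).
(1/3) = 1. Collecting the sign factors: -1.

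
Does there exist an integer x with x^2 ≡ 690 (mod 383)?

Reduce the numerator: 690 ≡ 307 (mod 383), so (690/383) = (307/383).
Both 307 ≡ 3 and 383 ≡ 3 (mod 4), so reciprocity gives (307/383) = -(383/307). Reduce: 383 ≡ 76 (mod 307). Now have -(76/307).
Factor out 2: 76 = 2^2·19. Since 307 ≡ 3 (mod 8), (2/307) = -1, and (2/307)^2 = +1. Now have -(19/307).
Both 19 ≡ 3 and 307 ≡ 3 (mod 4), so reciprocity gives (19/307) = -(307/19). Reduce: 307 ≡ 3 (mod 19). Now have (3/19).
Both 3 ≡ 3 and 19 ≡ 3 (mod 4), so reciprocity gives (3/19) = -(19/3). Reduce: 19 ≡ 1 (mod 3). Now have -(1/3).
(1/3) = 1. Collecting the sign factors: -1.
The Legendre symbol is -1, so x^2 ≡ 690 (mod 383) has no solution.

no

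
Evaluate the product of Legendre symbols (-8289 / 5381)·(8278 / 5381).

1

By multiplicativity, (-8289·8278 / 5381) = (-8289 / 5381)·(8278 / 5381).
First factor (-8289 / 5381):
Reduce the numerator: -8289 ≡ 2473 (mod 5381), so (-8289 / 5381) = (2473 / 5381).
2473 ≡ 1 (mod 4), so quadratic reciprocity gives (2473 / 5381) = (5381 / 2473). Reduce: 5381 ≡ 435 (mod 2473). Now have (435 / 2473).
2473 ≡ 1 (mod 4), so quadratic reciprocity gives (435 / 2473) = (2473 / 435). Reduce: 2473 ≡ 298 (mod 435). Now have (298 / 435).
Factor out 2: 298 = 2·149. Since 435 ≡ 3 (mod 8), (2 / 435) = -1. Now have -(149 / 435).
149 ≡ 1 (mod 4), so quadratic reciprocity gives (149 / 435) = (435 / 149). Reduce: 435 ≡ 137 (mod 149). Now have -(137 / 149).
137 ≡ 1 (mod 4), so quadratic reciprocity gives (137 / 149) = (149 / 137). Reduce: 149 ≡ 12 (mod 137). Now have -(12 / 137).
Factor out 2: 12 = 2^2·3. Since 137 ≡ 1 (mod 8), (2 / 137) = +1, and (2 / 137)^2 = +1. Now have -(3 / 137).
137 ≡ 1 (mod 4), so quadratic reciprocity gives (3 / 137) = (137 / 3). Reduce: 137 ≡ 2 (mod 3). Now have -(2 / 3).
Factor out 2: 2 = 2. Since 3 ≡ 3 (mod 8), (2 / 3) = -1. Now have (1 / 3).
(1 / 3) = 1. Collecting the sign factors: 1.
Second factor (8278 / 5381):
Reduce the numerator: 8278 ≡ 2897 (mod 5381), so (8278 / 5381) = (2897 / 5381).
2897 ≡ 1 (mod 4), so quadratic reciprocity gives (2897 / 5381) = (5381 / 2897). Reduce: 5381 ≡ 2484 (mod 2897). Now have (2484 / 2897).
Factor out 2: 2484 = 2^2·621. Since 2897 ≡ 1 (mod 8), (2 / 2897) = +1, and (2 / 2897)^2 = +1. Now have (621 / 2897).
621 ≡ 1 (mod 4), so quadratic reciprocity gives (621 / 2897) = (2897 / 621). Reduce: 2897 ≡ 413 (mod 621). Now have (413 / 621).
413 ≡ 1 (mod 4), so quadratic reciprocity gives (413 / 621) = (621 / 413). Reduce: 621 ≡ 208 (mod 413). Now have (208 / 413).
Factor out 2: 208 = 2^4·13. Since 413 ≡ 5 (mod 8), (2 / 413) = -1, and (2 / 413)^4 = +1. Now have (13 / 413).
13 ≡ 1 (mod 4), so quadratic reciprocity gives (13 / 413) = (413 / 13). Reduce: 413 ≡ 10 (mod 13). Now have (10 / 13).
Factor out 2: 10 = 2·5. Since 13 ≡ 5 (mod 8), (2 / 13) = -1. Now have -(5 / 13).
5 ≡ 1 (mod 4), so quadratic reciprocity gives (5 / 13) = (13 / 5). Reduce: 13 ≡ 3 (mod 5). Now have -(3 / 5).
5 ≡ 1 (mod 4), so quadratic reciprocity gives (3 / 5) = (5 / 3). Reduce: 5 ≡ 2 (mod 3). Now have -(2 / 3).
Factor out 2: 2 = 2. Since 3 ≡ 3 (mod 8), (2 / 3) = -1. Now have (1 / 3).
(1 / 3) = 1. Collecting the sign factors: 1.
Product: (1)·(1) = 1.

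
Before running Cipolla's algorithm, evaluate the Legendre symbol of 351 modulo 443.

1

(351/443)
  = -(443/351)    [QR: both ≡ 3 mod 4, sign flips]
  = -(92/351)    [443 ≡ 92 mod 351]
  = -(23/351)    [351 ≡ 7 mod 8 ⇒ (2/351)^2 = +1]
  = (351/23)    [QR: both ≡ 3 mod 4, sign flips]
  = (6/23)    [351 ≡ 6 mod 23]
  = (3/23)    [23 ≡ 7 mod 8 ⇒ (2/23) = +1]
  = -(23/3)    [QR: both ≡ 3 mod 4, sign flips]
  = -(2/3)    [23 ≡ 2 mod 3]
  = (1/3)    [3 ≡ 3 mod 8 ⇒ (2/3) = -1]
  = 1    [(1/3) = 1]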